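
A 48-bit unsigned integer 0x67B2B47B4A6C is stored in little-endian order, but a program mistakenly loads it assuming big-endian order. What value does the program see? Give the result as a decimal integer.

Stored little-endian, the bytes at ascending addresses are 6C 4A 7B B4 B2 67.
Read back as big-endian, the last byte is least significant, giving 0x6C4A7BB4B267.
0x6C4A7BB4B267 = 119067158819431.

119067158819431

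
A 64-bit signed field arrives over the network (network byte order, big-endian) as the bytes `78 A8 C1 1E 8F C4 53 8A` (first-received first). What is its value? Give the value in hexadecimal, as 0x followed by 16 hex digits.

0x78A8C11E8FC4538A

Big-endian stores the most-significant byte at the lowest address.
The bytes are already most-significant first: 0x78A8C11E8FC4538A.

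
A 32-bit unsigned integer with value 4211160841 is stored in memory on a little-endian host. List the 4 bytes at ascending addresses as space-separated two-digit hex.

4211160841 in hexadecimal, padded to 32 bits, is 0xFB013709.
Split into bytes (most-significant first): FB 01 37 09.
Little-endian stores the least-significant byte at the lowest address.
So at ascending addresses the bytes are 09 37 01 FB.

09 37 01 FB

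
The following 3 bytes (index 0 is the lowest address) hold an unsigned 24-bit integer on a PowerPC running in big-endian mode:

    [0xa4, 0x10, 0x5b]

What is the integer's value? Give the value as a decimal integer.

10752091

In big-endian order the high byte comes first in memory.
The bytes are already most-significant first: 0xA4105B.
0xA4105B = 10752091.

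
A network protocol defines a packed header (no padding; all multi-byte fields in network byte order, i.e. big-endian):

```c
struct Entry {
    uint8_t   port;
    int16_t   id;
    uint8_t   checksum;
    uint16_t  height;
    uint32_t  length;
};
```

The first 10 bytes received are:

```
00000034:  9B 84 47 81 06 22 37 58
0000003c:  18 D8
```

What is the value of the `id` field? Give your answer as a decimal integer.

`id` follows `port` (1 byte), so it starts at byte offset 1 and occupies 2 bytes.
Bytes at offsets 1..2: 84 47.
Big-endian: lowest address holds the most-significant byte.
The bytes are already most-significant first: 0x8447.
Top bit is set, so as a signed 16-bit value this is 0x8447 − 2^16 = -31673.

-31673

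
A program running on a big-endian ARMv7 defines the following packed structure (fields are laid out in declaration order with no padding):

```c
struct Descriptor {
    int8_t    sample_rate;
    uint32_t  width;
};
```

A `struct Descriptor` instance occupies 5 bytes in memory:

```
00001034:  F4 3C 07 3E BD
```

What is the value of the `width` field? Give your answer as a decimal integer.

`width` follows `sample_rate` (1 byte), so it starts at byte offset 1 and occupies 4 bytes.
Bytes at offsets 1..4: 3C 07 3E BD.
Big-endian: lowest address holds the most-significant byte.
The bytes are already most-significant first: 0x3C073EBD.
0x3C073EBD = 1007107773.

1007107773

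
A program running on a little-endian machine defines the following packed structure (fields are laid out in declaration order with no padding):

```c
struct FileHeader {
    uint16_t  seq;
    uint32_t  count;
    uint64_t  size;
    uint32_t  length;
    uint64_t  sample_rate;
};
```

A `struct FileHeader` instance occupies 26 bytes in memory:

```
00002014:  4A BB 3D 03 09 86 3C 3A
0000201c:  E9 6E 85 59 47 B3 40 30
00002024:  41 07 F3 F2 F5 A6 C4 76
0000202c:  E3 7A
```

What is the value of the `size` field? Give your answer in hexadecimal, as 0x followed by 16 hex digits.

0xB34759856EE93A3C

`size` follows `seq` (2 B), `count` (4 B), so it starts at offset 2 + 4 = 6 and occupies 8 bytes.
Bytes at offsets 6..13: 3C 3A E9 6E 85 59 47 B3.
Little-endian stores the least-significant byte at the lowest address.
Reassemble most-significant byte first: B3 47 59 85 6E E9 3A 3C → 0xB34759856EE93A3C.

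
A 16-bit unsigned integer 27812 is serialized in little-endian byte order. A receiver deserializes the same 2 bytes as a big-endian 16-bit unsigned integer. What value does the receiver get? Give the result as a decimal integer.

42092

27812 in 16-bit hexadecimal is 0x6CA4.
Stored little-endian, the bytes at ascending addresses are A4 6C.
Read back as big-endian, the last byte is least significant, giving 0xA46C.
0xA46C = 42092.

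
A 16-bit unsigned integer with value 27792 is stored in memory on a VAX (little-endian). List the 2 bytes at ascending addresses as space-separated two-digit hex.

90 6C

27792 in hexadecimal, padded to 16 bits, is 0x6C90.
Split into bytes (most-significant first): 6C 90.
In little-endian order the low byte comes first in memory.
So at ascending addresses the bytes are 90 6C.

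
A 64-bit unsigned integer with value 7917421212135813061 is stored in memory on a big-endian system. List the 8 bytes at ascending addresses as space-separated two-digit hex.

6D E0 54 A4 E6 7F 6F C5

7917421212135813061 in hexadecimal, padded to 64 bits, is 0x6DE054A4E67F6FC5.
Split into bytes (most-significant first): 6D E0 54 A4 E6 7F 6F C5.
Big-endian: lowest address holds the most-significant byte.
So the memory order matches the most-significant-first order: 6D E0 54 A4 E6 7F 6F C5.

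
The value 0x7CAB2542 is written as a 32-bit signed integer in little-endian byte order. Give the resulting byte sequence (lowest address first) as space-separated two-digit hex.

42 25 AB 7C

Split into bytes (most-significant first): 7C AB 25 42.
Little-endian stores the least-significant byte at the lowest address.
So at ascending addresses the bytes are 42 25 AB 7C.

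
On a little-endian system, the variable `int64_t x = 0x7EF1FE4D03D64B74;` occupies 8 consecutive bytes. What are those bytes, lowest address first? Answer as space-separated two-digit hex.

74 4B D6 03 4D FE F1 7E

Split into bytes (most-significant first): 7E F1 FE 4D 03 D6 4B 74.
In little-endian order the low byte comes first in memory.
So at ascending addresses the bytes are 74 4B D6 03 4D FE F1 7E.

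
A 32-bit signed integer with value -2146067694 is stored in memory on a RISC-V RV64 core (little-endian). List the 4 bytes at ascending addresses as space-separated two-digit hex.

Two's complement of -2146067694 in 32 bits: 2146067694 = 0x7FEA64EE; invert → 0x80159B11; add 1 → 0x80159B12.
Split into bytes (most-significant first): 80 15 9B 12.
In little-endian order the low byte comes first in memory.
So at ascending addresses the bytes are 12 9B 15 80.

12 9B 15 80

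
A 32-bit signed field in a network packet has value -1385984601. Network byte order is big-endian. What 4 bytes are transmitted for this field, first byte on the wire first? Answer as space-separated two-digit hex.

AD 63 8D A7

Two's complement of -1385984601 in 32 bits: 1385984601 = 0x529C7259; invert → 0xAD638DA6; add 1 → 0xAD638DA7.
Split into bytes (most-significant first): AD 63 8D A7.
Big-endian stores the most-significant byte at the lowest address.
So the memory order matches the most-significant-first order: AD 63 8D A7.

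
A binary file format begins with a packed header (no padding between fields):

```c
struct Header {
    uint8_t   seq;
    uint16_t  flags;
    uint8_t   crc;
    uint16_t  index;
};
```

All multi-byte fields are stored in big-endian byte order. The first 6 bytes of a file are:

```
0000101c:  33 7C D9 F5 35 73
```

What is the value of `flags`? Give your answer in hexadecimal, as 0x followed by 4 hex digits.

0x7CD9

`flags` follows `seq` (1 byte), so it starts at byte offset 1 and occupies 2 bytes.
Bytes at offsets 1..2: 7C D9.
Big-endian stores the most-significant byte at the lowest address.
The bytes are already most-significant first: 0x7CD9.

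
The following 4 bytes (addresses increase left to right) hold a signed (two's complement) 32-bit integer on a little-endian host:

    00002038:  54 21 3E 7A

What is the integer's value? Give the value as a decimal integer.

2050892116

Little-endian stores the least-significant byte at the lowest address.
Reassemble most-significant byte first: 7A 3E 21 54 → 0x7A3E2154.
0x7A3E2154 = 2050892116.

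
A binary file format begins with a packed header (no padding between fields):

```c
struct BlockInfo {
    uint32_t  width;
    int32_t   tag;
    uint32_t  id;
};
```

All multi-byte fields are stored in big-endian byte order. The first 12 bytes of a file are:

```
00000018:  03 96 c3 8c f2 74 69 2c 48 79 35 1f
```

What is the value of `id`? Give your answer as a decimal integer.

1215903007

`id` follows `width` (4 B), `tag` (4 B), so it starts at offset 4 + 4 = 8 and occupies 4 bytes.
Bytes at offsets 8..11: 48 79 35 1F.
In big-endian order the high byte comes first in memory.
The bytes are already most-significant first: 0x4879351F.
0x4879351F = 1215903007.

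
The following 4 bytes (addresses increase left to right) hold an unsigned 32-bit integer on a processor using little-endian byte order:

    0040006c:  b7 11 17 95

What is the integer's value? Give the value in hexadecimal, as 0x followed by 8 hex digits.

0x951711B7

In little-endian order the low byte comes first in memory.
Reassemble most-significant byte first: 95 17 11 B7 → 0x951711B7.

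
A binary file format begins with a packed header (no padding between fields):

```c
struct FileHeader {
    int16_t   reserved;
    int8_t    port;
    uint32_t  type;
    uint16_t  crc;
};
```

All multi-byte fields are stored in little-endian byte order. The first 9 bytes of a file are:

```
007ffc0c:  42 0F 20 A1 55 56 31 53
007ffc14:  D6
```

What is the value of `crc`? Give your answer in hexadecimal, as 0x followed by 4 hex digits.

`crc` follows `reserved` (2 B), `port` (1 B), `type` (4 B), so it starts at offset 2 + 1 + 4 = 7 and occupies 2 bytes.
Bytes at offsets 7..8: 53 D6.
Little-endian: lowest address holds the least-significant byte.
Reassemble most-significant byte first: D6 53 → 0xD653.

0xD653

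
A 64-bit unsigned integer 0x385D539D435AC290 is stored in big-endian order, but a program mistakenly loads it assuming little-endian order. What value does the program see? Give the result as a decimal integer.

Stored big-endian, the bytes at ascending addresses are 38 5D 53 9D 43 5A C2 90.
Read back as little-endian, the first byte is least significant, giving 0x90C25A439D535D38.
0x90C25A439D535D38 = 10430998933392284984.

10430998933392284984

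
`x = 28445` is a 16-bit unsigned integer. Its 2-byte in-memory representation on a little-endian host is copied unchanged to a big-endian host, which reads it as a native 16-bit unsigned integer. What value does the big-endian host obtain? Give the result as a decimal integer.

7535

28445 in 16-bit hexadecimal is 0x6F1D.
Stored little-endian, the bytes at ascending addresses are 1D 6F.
Read back as big-endian, the last byte is least significant, giving 0x1D6F.
0x1D6F = 7535.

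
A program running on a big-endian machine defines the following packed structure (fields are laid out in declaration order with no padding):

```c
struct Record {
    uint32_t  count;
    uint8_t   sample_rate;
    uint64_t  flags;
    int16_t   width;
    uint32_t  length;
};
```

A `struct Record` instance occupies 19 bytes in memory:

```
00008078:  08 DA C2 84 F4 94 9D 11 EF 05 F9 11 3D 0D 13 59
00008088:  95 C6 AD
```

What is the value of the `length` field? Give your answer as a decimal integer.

1502987949

`length` follows `count` (4 B), `sample_rate` (1 B), `flags` (8 B), `width` (2 B), so it starts at offset 4 + 1 + 8 + 2 = 15 and occupies 4 bytes.
Bytes at offsets 15..18: 59 95 C6 AD.
In big-endian order the high byte comes first in memory.
The bytes are already most-significant first: 0x5995C6AD.
0x5995C6AD = 1502987949.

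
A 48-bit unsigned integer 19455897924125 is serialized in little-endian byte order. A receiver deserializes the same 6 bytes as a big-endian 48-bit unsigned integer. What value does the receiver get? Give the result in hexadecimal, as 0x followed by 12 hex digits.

19455897924125 in 48-bit hexadecimal is 0x11B1EDE2721D.
Stored little-endian, the bytes at ascending addresses are 1D 72 E2 ED B1 11.
Read back as big-endian, the last byte is least significant, giving 0x1D72E2EDB111.

0x1D72E2EDB111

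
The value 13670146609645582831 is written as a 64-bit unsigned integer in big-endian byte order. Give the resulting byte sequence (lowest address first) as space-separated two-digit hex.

BD B6 1D E9 F7 6F 79 EF

13670146609645582831 in hexadecimal, padded to 64 bits, is 0xBDB61DE9F76F79EF.
Split into bytes (most-significant first): BD B6 1D E9 F7 6F 79 EF.
Big-endian: lowest address holds the most-significant byte.
So the memory order matches the most-significant-first order: BD B6 1D E9 F7 6F 79 EF.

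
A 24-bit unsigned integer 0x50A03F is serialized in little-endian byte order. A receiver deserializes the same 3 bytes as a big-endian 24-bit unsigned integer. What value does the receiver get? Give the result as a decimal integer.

4169808

Stored little-endian, the bytes at ascending addresses are 3F A0 50.
Read back as big-endian, the last byte is least significant, giving 0x3FA050.
0x3FA050 = 4169808.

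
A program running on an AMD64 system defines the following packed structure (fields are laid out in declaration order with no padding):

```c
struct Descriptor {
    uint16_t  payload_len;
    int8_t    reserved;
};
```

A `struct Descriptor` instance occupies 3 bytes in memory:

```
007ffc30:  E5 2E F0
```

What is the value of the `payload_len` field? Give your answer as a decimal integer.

`payload_len` is the first field, at byte offset 0, occupying 2 bytes.
Bytes at offsets 0..1: E5 2E.
Little-endian: lowest address holds the least-significant byte.
Reassemble most-significant byte first: 2E E5 → 0x2EE5.
0x2EE5 = 12005.

12005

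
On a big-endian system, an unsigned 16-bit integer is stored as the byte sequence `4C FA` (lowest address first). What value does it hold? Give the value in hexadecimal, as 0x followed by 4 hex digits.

0x4CFA

Big-endian stores the most-significant byte at the lowest address.
The bytes are already most-significant first: 0x4CFA.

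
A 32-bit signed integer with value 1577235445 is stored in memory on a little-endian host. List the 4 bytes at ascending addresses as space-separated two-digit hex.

1577235445 in hexadecimal, padded to 32 bits, is 0x5E02B3F5.
Split into bytes (most-significant first): 5E 02 B3 F5.
In little-endian order the low byte comes first in memory.
So at ascending addresses the bytes are F5 B3 02 5E.

F5 B3 02 5E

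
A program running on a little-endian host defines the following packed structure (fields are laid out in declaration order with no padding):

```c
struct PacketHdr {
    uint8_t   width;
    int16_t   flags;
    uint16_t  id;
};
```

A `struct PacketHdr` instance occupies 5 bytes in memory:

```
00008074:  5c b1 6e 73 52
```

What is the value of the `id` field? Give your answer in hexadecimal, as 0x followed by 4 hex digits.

0x5273

`id` follows `width` (1 B), `flags` (2 B), so it starts at offset 1 + 2 = 3 and occupies 2 bytes.
Bytes at offsets 3..4: 73 52.
Little-endian stores the least-significant byte at the lowest address.
Reassemble most-significant byte first: 52 73 → 0x5273.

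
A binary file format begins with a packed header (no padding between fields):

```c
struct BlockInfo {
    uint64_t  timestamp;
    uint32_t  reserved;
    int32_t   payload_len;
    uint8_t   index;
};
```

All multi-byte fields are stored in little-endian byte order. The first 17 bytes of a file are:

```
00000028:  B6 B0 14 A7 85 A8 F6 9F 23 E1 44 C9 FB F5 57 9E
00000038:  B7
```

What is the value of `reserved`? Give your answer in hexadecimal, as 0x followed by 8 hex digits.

`reserved` follows `timestamp` (8 bytes), so it starts at byte offset 8 and occupies 4 bytes.
Bytes at offsets 8..11: 23 E1 44 C9.
In little-endian order the low byte comes first in memory.
Reassemble most-significant byte first: C9 44 E1 23 → 0xC944E123.

0xC944E123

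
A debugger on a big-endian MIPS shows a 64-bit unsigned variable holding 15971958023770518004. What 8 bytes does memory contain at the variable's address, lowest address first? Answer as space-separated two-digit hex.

DD A7 CB 33 16 4A B1 F4

15971958023770518004 in hexadecimal, padded to 64 bits, is 0xDDA7CB33164AB1F4.
Split into bytes (most-significant first): DD A7 CB 33 16 4A B1 F4.
Big-endian: lowest address holds the most-significant byte.
So the memory order matches the most-significant-first order: DD A7 CB 33 16 4A B1 F4.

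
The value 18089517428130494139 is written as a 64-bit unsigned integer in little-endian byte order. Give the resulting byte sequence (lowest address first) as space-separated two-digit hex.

18089517428130494139 in hexadecimal, padded to 64 bits, is 0xFB0AE0422DF4B6BB.
Split into bytes (most-significant first): FB 0A E0 42 2D F4 B6 BB.
In little-endian order the low byte comes first in memory.
So at ascending addresses the bytes are BB B6 F4 2D 42 E0 0A FB.

BB B6 F4 2D 42 E0 0A FB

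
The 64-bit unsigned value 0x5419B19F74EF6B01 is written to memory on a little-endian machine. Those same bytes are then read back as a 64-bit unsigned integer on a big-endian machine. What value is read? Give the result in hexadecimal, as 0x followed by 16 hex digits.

Stored little-endian, the bytes at ascending addresses are 01 6B EF 74 9F B1 19 54.
Read back as big-endian, the last byte is least significant, giving 0x016BEF749FB11954.

0x016BEF749FB11954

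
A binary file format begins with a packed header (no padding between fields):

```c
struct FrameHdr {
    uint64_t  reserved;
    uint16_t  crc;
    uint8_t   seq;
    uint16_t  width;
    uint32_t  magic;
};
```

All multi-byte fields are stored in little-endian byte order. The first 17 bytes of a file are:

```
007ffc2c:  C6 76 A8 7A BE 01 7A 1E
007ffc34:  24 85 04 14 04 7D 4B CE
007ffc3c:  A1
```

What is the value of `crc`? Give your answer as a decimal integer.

`crc` follows `reserved` (8 bytes), so it starts at byte offset 8 and occupies 2 bytes.
Bytes at offsets 8..9: 24 85.
In little-endian order the low byte comes first in memory.
Reassemble most-significant byte first: 85 24 → 0x8524.
0x8524 = 34084.

34084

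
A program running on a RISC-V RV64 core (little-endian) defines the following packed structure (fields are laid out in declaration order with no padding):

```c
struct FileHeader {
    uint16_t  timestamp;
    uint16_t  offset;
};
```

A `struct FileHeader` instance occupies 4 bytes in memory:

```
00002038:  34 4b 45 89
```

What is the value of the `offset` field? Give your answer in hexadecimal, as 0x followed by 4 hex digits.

`offset` follows `timestamp` (2 bytes), so it starts at byte offset 2 and occupies 2 bytes.
Bytes at offsets 2..3: 45 89.
Little-endian stores the least-significant byte at the lowest address.
Reassemble most-significant byte first: 89 45 → 0x8945.

0x8945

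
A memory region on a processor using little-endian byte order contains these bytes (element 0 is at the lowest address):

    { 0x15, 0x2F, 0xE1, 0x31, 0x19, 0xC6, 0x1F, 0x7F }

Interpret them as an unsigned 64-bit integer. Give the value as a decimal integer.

Little-endian stores the least-significant byte at the lowest address.
Reassemble most-significant byte first: 7F 1F C6 19 31 E1 2F 15 → 0x7F1FC61931E12F15.
0x7F1FC61931E12F15 = 9160257978608201493.

9160257978608201493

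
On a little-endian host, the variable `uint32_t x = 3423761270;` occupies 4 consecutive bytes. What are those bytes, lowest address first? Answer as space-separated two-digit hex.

3423761270 in hexadecimal, padded to 32 bits, is 0xCC127376.
Split into bytes (most-significant first): CC 12 73 76.
In little-endian order the low byte comes first in memory.
So at ascending addresses the bytes are 76 73 12 CC.

76 73 12 CC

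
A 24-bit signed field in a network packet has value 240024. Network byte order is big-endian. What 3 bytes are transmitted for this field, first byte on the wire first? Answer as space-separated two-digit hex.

03 A9 98

240024 in hexadecimal, padded to 24 bits, is 0x03A998.
Split into bytes (most-significant first): 03 A9 98.
Big-endian stores the most-significant byte at the lowest address.
So the memory order matches the most-significant-first order: 03 A9 98.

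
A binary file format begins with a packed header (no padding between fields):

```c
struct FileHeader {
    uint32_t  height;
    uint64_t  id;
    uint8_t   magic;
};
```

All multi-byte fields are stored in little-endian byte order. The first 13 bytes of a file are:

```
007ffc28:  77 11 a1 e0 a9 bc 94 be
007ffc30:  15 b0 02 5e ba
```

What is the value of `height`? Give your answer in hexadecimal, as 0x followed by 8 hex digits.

`height` is the first field, at byte offset 0, occupying 4 bytes.
Bytes at offsets 0..3: 77 11 A1 E0.
Little-endian: lowest address holds the least-significant byte.
Reassemble most-significant byte first: E0 A1 11 77 → 0xE0A11177.

0xE0A11177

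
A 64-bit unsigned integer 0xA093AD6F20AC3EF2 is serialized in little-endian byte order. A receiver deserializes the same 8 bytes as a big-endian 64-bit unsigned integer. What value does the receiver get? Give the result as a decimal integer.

Stored little-endian, the bytes at ascending addresses are F2 3E AC 20 6F AD 93 A0.
Read back as big-endian, the last byte is least significant, giving 0xF23EAC206FAD93A0.
0xF23EAC206FAD93A0 = 17455578461047198624.

17455578461047198624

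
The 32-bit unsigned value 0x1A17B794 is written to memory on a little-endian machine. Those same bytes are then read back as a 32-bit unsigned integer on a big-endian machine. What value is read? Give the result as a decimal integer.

Stored little-endian, the bytes at ascending addresses are 94 B7 17 1A.
Read back as big-endian, the last byte is least significant, giving 0x94B7171A.
0x94B7171A = 2495026970.

2495026970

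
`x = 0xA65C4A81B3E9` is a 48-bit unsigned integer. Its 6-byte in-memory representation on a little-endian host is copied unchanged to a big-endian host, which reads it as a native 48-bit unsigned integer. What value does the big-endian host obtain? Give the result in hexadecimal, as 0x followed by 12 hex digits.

0xE9B3814A5CA6

Stored little-endian, the bytes at ascending addresses are E9 B3 81 4A 5C A6.
Read back as big-endian, the last byte is least significant, giving 0xE9B3814A5CA6.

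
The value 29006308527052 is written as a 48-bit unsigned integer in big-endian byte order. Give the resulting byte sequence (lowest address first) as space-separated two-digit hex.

29006308527052 in hexadecimal, padded to 48 bits, is 0x1A618EB74BCC.
Split into bytes (most-significant first): 1A 61 8E B7 4B CC.
In big-endian order the high byte comes first in memory.
So the memory order matches the most-significant-first order: 1A 61 8E B7 4B CC.

1A 61 8E B7 4B CC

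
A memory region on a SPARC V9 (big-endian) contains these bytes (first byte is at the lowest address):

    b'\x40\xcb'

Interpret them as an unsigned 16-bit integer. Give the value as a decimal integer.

16587

Big-endian stores the most-significant byte at the lowest address.
The bytes are already most-significant first: 0x40CB.
0x40CB = 16587.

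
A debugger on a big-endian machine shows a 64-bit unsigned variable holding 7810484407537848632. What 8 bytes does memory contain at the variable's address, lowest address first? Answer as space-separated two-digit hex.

6C 64 6A 2F DB 05 51 38

7810484407537848632 in hexadecimal, padded to 64 bits, is 0x6C646A2FDB055138.
Split into bytes (most-significant first): 6C 64 6A 2F DB 05 51 38.
Big-endian stores the most-significant byte at the lowest address.
So the memory order matches the most-significant-first order: 6C 64 6A 2F DB 05 51 38.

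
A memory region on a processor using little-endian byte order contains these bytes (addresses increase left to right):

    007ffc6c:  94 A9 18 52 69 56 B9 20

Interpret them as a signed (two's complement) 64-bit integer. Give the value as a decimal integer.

2358010890254068116

Little-endian stores the least-significant byte at the lowest address.
Reassemble most-significant byte first: 20 B9 56 69 52 18 A9 94 → 0x20B956695218A994.
0x20B956695218A994 = 2358010890254068116.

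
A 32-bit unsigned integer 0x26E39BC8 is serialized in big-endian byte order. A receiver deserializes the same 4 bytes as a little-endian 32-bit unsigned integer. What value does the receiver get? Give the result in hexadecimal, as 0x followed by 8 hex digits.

Stored big-endian, the bytes at ascending addresses are 26 E3 9B C8.
Read back as little-endian, the first byte is least significant, giving 0xC89BE326.

0xC89BE326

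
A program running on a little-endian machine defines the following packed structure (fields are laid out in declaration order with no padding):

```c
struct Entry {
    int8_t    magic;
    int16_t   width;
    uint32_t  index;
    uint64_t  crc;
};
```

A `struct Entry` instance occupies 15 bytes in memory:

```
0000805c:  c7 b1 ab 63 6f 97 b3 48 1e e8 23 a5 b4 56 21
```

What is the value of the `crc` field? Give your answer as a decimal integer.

`crc` follows `magic` (1 B), `width` (2 B), `index` (4 B), so it starts at offset 1 + 2 + 4 = 7 and occupies 8 bytes.
Bytes at offsets 7..14: 48 1E E8 23 A5 B4 56 21.
Little-endian: lowest address holds the least-significant byte.
Reassemble most-significant byte first: 21 56 B4 A5 23 E8 1E 48 → 0x2156B4A523E81E48.
0x2156B4A523E81E48 = 2402306072613756488.

2402306072613756488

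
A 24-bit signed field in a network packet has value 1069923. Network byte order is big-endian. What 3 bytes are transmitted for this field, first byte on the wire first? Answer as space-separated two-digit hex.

1069923 in hexadecimal, padded to 24 bits, is 0x105363.
Split into bytes (most-significant first): 10 53 63.
Big-endian stores the most-significant byte at the lowest address.
So the memory order matches the most-significant-first order: 10 53 63.

10 53 63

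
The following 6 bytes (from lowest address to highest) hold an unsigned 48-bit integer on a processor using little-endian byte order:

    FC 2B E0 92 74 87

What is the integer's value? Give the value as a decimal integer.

Little-endian: lowest address holds the least-significant byte.
Reassemble most-significant byte first: 87 74 92 E0 2B FC → 0x877492E02BFC.
0x877492E02BFC = 148934750120956.

148934750120956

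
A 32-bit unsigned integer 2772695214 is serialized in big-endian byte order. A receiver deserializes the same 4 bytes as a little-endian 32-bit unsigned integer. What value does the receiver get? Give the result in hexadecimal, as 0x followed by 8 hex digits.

2772695214 in 32-bit hexadecimal is 0xA543F8AE.
Stored big-endian, the bytes at ascending addresses are A5 43 F8 AE.
Read back as little-endian, the first byte is least significant, giving 0xAEF843A5.

0xAEF843A5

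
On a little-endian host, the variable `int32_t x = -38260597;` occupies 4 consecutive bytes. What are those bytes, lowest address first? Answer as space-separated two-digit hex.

8B 30 B8 FD

Two's complement of -38260597 in 32 bits: 38260597 = 0x0247CF75; invert → 0xFDB8308A; add 1 → 0xFDB8308B.
Split into bytes (most-significant first): FD B8 30 8B.
In little-endian order the low byte comes first in memory.
So at ascending addresses the bytes are 8B 30 B8 FD.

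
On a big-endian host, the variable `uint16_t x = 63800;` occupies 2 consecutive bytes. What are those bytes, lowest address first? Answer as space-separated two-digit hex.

63800 in hexadecimal, padded to 16 bits, is 0xF938.
Split into bytes (most-significant first): F9 38.
Big-endian stores the most-significant byte at the lowest address.
So the memory order matches the most-significant-first order: F9 38.

F9 38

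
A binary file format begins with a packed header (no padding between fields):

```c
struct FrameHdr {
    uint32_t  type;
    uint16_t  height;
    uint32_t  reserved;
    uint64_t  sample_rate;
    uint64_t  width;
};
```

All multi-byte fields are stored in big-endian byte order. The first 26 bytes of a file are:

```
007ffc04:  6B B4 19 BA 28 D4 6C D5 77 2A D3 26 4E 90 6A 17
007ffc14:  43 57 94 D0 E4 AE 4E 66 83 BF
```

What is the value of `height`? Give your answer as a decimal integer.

10452

`height` follows `type` (4 bytes), so it starts at byte offset 4 and occupies 2 bytes.
Bytes at offsets 4..5: 28 D4.
Big-endian: lowest address holds the most-significant byte.
The bytes are already most-significant first: 0x28D4.
0x28D4 = 10452.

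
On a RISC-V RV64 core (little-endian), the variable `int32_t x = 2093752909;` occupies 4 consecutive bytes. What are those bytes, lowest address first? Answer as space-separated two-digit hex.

4D 22 CC 7C

2093752909 in hexadecimal, padded to 32 bits, is 0x7CCC224D.
Split into bytes (most-significant first): 7C CC 22 4D.
Little-endian stores the least-significant byte at the lowest address.
So at ascending addresses the bytes are 4D 22 CC 7C.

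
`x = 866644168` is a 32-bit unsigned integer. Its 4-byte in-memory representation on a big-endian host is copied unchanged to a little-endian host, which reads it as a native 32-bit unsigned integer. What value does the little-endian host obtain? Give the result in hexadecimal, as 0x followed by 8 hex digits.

866644168 in 32-bit hexadecimal is 0x33A7F0C8.
Stored big-endian, the bytes at ascending addresses are 33 A7 F0 C8.
Read back as little-endian, the first byte is least significant, giving 0xC8F0A733.

0xC8F0A733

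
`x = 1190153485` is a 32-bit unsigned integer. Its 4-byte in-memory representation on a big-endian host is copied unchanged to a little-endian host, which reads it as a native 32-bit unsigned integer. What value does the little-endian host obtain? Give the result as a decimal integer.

223211590

1190153485 in 32-bit hexadecimal is 0x46F04D0D.
Stored big-endian, the bytes at ascending addresses are 46 F0 4D 0D.
Read back as little-endian, the first byte is least significant, giving 0x0D4DF046.
0x0D4DF046 = 223211590.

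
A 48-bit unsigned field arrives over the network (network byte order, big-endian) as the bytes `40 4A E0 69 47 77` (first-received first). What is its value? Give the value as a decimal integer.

70690336753527

Big-endian: lowest address holds the most-significant byte.
The bytes are already most-significant first: 0x404AE0694777.
0x404AE0694777 = 70690336753527.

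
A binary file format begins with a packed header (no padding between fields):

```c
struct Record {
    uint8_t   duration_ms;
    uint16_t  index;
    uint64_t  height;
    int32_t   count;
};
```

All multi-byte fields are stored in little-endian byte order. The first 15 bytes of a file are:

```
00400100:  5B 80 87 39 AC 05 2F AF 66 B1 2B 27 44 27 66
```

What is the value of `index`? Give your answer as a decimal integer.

`index` follows `duration_ms` (1 byte), so it starts at byte offset 1 and occupies 2 bytes.
Bytes at offsets 1..2: 80 87.
In little-endian order the low byte comes first in memory.
Reassemble most-significant byte first: 87 80 → 0x8780.
0x8780 = 34688.

34688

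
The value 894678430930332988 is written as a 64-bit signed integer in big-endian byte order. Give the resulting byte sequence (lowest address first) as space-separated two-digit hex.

894678430930332988 in hexadecimal, padded to 64 bits, is 0x0C6A894AEFCE6D3C.
Split into bytes (most-significant first): 0C 6A 89 4A EF CE 6D 3C.
Big-endian stores the most-significant byte at the lowest address.
So the memory order matches the most-significant-first order: 0C 6A 89 4A EF CE 6D 3C.

0C 6A 89 4A EF CE 6D 3C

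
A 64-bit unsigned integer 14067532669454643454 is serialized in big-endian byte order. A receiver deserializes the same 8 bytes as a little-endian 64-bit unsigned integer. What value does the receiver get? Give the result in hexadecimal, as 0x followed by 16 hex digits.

0xFEF00B0D6EEA39C3

14067532669454643454 in 64-bit hexadecimal is 0xC339EA6E0D0BF0FE.
Stored big-endian, the bytes at ascending addresses are C3 39 EA 6E 0D 0B F0 FE.
Read back as little-endian, the first byte is least significant, giving 0xFEF00B0D6EEA39C3.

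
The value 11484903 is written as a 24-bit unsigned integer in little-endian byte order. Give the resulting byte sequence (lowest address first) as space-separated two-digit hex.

11484903 in hexadecimal, padded to 24 bits, is 0xAF3EE7.
Split into bytes (most-significant first): AF 3E E7.
Little-endian: lowest address holds the least-significant byte.
So at ascending addresses the bytes are E7 3E AF.

E7 3E AF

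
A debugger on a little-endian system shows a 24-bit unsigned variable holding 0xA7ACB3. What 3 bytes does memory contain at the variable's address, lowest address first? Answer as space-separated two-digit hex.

Split into bytes (most-significant first): A7 AC B3.
Little-endian stores the least-significant byte at the lowest address.
So at ascending addresses the bytes are B3 AC A7.

B3 AC A7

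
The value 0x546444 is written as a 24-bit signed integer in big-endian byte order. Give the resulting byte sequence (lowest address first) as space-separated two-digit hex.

54 64 44

Split into bytes (most-significant first): 54 64 44.
In big-endian order the high byte comes first in memory.
So the memory order matches the most-significant-first order: 54 64 44.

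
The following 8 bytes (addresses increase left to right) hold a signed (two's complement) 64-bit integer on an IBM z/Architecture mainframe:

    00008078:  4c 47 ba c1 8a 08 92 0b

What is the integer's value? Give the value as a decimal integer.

5496567210636251659

Big-endian stores the most-significant byte at the lowest address.
The bytes are already most-significant first: 0x4C47BAC18A08920B.
0x4C47BAC18A08920B = 5496567210636251659.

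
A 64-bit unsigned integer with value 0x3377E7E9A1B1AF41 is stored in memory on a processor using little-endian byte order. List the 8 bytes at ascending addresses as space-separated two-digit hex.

41 AF B1 A1 E9 E7 77 33

Split into bytes (most-significant first): 33 77 E7 E9 A1 B1 AF 41.
Little-endian: lowest address holds the least-significant byte.
So at ascending addresses the bytes are 41 AF B1 A1 E9 E7 77 33.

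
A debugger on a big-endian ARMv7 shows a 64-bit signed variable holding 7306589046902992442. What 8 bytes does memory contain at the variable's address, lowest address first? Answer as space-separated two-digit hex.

65 66 38 06 B4 69 AE 3A

7306589046902992442 in hexadecimal, padded to 64 bits, is 0x65663806B469AE3A.
Split into bytes (most-significant first): 65 66 38 06 B4 69 AE 3A.
Big-endian: lowest address holds the most-significant byte.
So the memory order matches the most-significant-first order: 65 66 38 06 B4 69 AE 3A.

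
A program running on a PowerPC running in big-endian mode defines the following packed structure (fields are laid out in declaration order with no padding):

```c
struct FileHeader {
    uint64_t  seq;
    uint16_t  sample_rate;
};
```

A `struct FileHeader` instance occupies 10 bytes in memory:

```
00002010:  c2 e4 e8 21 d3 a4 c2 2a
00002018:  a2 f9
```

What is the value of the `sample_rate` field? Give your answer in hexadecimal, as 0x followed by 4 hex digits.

0xA2F9

`sample_rate` follows `seq` (8 bytes), so it starts at byte offset 8 and occupies 2 bytes.
Bytes at offsets 8..9: A2 F9.
Big-endian stores the most-significant byte at the lowest address.
The bytes are already most-significant first: 0xA2F9.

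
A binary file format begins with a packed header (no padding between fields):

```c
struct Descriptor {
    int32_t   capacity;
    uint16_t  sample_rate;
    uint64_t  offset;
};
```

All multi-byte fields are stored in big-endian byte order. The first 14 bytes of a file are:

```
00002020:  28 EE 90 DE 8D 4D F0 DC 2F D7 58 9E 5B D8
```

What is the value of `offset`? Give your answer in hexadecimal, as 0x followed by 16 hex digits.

`offset` follows `capacity` (4 B), `sample_rate` (2 B), so it starts at offset 4 + 2 = 6 and occupies 8 bytes.
Bytes at offsets 6..13: F0 DC 2F D7 58 9E 5B D8.
Big-endian: lowest address holds the most-significant byte.
The bytes are already most-significant first: 0xF0DC2FD7589E5BD8.

0xF0DC2FD7589E5BD8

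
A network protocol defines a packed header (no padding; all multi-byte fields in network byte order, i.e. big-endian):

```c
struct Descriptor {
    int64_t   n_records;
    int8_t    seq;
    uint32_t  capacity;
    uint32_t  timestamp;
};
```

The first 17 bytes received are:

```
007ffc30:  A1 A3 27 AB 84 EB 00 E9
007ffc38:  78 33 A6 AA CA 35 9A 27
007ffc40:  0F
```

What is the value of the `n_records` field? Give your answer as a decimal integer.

-6799547394776432407

`n_records` is the first field, at byte offset 0, occupying 8 bytes.
Bytes at offsets 0..7: A1 A3 27 AB 84 EB 00 E9.
Big-endian: lowest address holds the most-significant byte.
The bytes are already most-significant first: 0xA1A327AB84EB00E9.
Top bit is set, so as a signed 64-bit value this is 0xA1A327AB84EB00E9 − 2^64 = -6799547394776432407.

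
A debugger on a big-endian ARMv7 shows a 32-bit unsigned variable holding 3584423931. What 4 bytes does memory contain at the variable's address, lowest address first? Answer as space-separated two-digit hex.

3584423931 in hexadecimal, padded to 32 bits, is 0xD5A5F7FB.
Split into bytes (most-significant first): D5 A5 F7 FB.
Big-endian stores the most-significant byte at the lowest address.
So the memory order matches the most-significant-first order: D5 A5 F7 FB.

D5 A5 F7 FB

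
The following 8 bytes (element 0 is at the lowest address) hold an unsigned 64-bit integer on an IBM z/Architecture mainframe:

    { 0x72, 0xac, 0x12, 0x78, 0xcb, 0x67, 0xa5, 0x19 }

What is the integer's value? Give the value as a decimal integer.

In big-endian order the high byte comes first in memory.
The bytes are already most-significant first: 0x72AC1278CB67A519.
0x72AC1278CB67A519 = 8262999726335960345.

8262999726335960345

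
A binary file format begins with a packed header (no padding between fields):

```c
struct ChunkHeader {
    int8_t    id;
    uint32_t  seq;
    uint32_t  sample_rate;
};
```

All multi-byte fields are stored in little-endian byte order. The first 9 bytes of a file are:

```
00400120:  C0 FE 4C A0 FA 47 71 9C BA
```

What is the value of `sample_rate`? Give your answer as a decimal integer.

3130814791

`sample_rate` follows `id` (1 B), `seq` (4 B), so it starts at offset 1 + 4 = 5 and occupies 4 bytes.
Bytes at offsets 5..8: 47 71 9C BA.
Little-endian stores the least-significant byte at the lowest address.
Reassemble most-significant byte first: BA 9C 71 47 → 0xBA9C7147.
0xBA9C7147 = 3130814791.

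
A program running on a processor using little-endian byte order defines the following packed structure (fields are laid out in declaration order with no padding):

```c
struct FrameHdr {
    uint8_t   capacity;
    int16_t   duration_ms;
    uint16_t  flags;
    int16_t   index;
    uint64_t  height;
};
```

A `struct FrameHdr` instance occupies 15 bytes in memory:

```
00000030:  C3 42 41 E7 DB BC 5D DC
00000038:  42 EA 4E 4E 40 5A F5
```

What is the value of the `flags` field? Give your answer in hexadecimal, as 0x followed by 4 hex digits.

0xDBE7

`flags` follows `capacity` (1 B), `duration_ms` (2 B), so it starts at offset 1 + 2 = 3 and occupies 2 bytes.
Bytes at offsets 3..4: E7 DB.
Little-endian: lowest address holds the least-significant byte.
Reassemble most-significant byte first: DB E7 → 0xDBE7.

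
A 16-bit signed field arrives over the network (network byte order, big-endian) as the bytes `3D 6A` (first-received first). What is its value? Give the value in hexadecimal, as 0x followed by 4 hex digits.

0x3D6A

Big-endian stores the most-significant byte at the lowest address.
The bytes are already most-significant first: 0x3D6A.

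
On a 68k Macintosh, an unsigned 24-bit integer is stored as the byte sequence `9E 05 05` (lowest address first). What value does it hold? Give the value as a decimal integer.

10355973

Big-endian stores the most-significant byte at the lowest address.
The bytes are already most-significant first: 0x9E0505.
0x9E0505 = 10355973.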